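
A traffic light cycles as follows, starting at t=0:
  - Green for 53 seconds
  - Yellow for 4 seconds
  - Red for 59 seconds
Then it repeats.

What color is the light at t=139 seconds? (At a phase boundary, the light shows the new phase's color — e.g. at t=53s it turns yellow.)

Answer: green

Derivation:
Cycle length = 53 + 4 + 59 = 116s
t = 139, phase_t = 139 mod 116 = 23
23 < 53 (green end) → GREEN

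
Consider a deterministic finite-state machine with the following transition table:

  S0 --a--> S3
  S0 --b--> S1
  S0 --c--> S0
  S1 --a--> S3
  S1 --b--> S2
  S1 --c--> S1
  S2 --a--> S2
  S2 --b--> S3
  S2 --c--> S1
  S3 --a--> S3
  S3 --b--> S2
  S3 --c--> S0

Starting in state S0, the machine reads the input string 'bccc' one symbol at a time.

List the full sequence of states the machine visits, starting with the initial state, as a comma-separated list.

Answer: S0, S1, S1, S1, S1

Derivation:
Start: S0
  read 'b': S0 --b--> S1
  read 'c': S1 --c--> S1
  read 'c': S1 --c--> S1
  read 'c': S1 --c--> S1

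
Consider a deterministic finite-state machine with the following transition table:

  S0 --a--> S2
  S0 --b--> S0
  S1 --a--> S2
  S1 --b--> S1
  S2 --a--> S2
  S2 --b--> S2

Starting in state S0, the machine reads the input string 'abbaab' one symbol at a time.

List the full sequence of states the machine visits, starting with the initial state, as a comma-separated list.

Answer: S0, S2, S2, S2, S2, S2, S2

Derivation:
Start: S0
  read 'a': S0 --a--> S2
  read 'b': S2 --b--> S2
  read 'b': S2 --b--> S2
  read 'a': S2 --a--> S2
  read 'a': S2 --a--> S2
  read 'b': S2 --b--> S2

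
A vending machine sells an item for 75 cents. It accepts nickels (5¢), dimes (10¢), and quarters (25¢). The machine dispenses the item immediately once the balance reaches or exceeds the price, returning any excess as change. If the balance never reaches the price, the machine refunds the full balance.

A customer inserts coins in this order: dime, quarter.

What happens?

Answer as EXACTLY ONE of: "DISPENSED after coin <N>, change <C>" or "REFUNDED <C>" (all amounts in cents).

Answer: REFUNDED 35

Derivation:
Price: 75¢
Coin 1 (dime, 10¢): balance = 10¢
Coin 2 (quarter, 25¢): balance = 35¢
All coins inserted, balance 35¢ < price 75¢ → REFUND 35¢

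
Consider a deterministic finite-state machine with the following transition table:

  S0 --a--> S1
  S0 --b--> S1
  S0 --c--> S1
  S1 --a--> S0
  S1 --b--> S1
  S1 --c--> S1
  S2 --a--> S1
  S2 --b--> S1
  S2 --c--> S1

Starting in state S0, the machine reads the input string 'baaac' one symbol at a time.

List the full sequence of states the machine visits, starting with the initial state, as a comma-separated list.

Answer: S0, S1, S0, S1, S0, S1

Derivation:
Start: S0
  read 'b': S0 --b--> S1
  read 'a': S1 --a--> S0
  read 'a': S0 --a--> S1
  read 'a': S1 --a--> S0
  read 'c': S0 --c--> S1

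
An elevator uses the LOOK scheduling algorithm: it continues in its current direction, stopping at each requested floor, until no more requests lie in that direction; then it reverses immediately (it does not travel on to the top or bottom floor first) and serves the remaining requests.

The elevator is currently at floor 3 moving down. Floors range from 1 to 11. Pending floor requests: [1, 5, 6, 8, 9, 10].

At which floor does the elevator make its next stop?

Answer: 1

Derivation:
Current floor: 3, direction: down
Requests above: [5, 6, 8, 9, 10]
Requests below: [1]
Moving down and requests lie below → nearest below is max([1]) = 1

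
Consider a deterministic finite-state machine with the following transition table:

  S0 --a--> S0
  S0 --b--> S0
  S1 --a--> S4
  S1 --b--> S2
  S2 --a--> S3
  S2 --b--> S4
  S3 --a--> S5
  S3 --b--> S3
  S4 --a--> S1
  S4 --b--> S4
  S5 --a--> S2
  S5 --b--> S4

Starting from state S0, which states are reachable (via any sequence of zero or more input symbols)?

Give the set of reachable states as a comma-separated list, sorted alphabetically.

Answer: S0

Derivation:
BFS from S0:
  visit S0: S0--a-->S0 (seen), S0--b-->S0 (seen)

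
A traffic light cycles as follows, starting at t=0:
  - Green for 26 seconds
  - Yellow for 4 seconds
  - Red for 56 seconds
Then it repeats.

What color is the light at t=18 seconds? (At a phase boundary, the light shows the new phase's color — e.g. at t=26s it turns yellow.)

Answer: green

Derivation:
Cycle length = 26 + 4 + 56 = 86s
t = 18, phase_t = 18 mod 86 = 18
18 < 26 (green end) → GREEN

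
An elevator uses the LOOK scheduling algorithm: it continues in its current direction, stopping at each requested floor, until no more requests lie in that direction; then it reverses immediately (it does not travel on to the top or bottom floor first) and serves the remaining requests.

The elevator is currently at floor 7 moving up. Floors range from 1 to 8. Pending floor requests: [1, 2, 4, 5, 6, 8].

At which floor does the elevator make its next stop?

Answer: 8

Derivation:
Current floor: 7, direction: up
Requests above: [8]
Requests below: [1, 2, 4, 5, 6]
Moving up and requests lie above → nearest above is min([8]) = 8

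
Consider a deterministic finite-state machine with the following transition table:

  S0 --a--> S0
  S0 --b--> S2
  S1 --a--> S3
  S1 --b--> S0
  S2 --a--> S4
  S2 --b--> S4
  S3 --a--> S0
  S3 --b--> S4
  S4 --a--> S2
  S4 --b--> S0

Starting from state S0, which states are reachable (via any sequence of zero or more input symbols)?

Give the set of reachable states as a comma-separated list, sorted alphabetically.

BFS from S0:
  visit S0: S0--a-->S0 (seen), S0--b-->S2 (new)
  visit S2: S2--a-->S4 (new), S2--b-->S4 (seen)
  visit S4: S4--a-->S2 (seen), S4--b-->S0 (seen)

Answer: S0, S2, S4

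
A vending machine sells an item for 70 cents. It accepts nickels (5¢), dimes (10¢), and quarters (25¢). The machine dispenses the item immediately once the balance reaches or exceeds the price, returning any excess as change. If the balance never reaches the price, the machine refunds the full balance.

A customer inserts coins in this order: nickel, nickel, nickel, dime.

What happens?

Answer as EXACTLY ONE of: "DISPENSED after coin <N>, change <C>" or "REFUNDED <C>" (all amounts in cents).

Answer: REFUNDED 25

Derivation:
Price: 70¢
Coin 1 (nickel, 5¢): balance = 5¢
Coin 2 (nickel, 5¢): balance = 10¢
Coin 3 (nickel, 5¢): balance = 15¢
Coin 4 (dime, 10¢): balance = 25¢
All coins inserted, balance 25¢ < price 70¢ → REFUND 25¢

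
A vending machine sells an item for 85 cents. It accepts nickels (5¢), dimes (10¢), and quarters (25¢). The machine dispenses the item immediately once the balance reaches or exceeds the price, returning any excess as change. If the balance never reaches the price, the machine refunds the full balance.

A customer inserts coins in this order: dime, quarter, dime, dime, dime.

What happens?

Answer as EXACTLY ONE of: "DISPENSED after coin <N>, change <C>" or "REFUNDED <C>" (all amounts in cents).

Price: 85¢
Coin 1 (dime, 10¢): balance = 10¢
Coin 2 (quarter, 25¢): balance = 35¢
Coin 3 (dime, 10¢): balance = 45¢
Coin 4 (dime, 10¢): balance = 55¢
Coin 5 (dime, 10¢): balance = 65¢
All coins inserted, balance 65¢ < price 85¢ → REFUND 65¢

Answer: REFUNDED 65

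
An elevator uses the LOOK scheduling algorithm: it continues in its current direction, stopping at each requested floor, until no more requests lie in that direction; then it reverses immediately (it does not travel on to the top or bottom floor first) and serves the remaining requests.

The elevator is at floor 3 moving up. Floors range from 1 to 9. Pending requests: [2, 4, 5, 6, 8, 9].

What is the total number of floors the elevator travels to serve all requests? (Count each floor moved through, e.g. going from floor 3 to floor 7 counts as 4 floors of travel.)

Answer: 13

Derivation:
Start at floor 3 moving up, LOOK stop order: [4, 5, 6, 8, 9, 2]
  3 → 4: |4-3| = 1, total = 1
  4 → 5: |5-4| = 1, total = 2
  5 → 6: |6-5| = 1, total = 3
  6 → 8: |8-6| = 2, total = 5
  8 → 9: |9-8| = 1, total = 6
  9 → 2: |2-9| = 7, total = 13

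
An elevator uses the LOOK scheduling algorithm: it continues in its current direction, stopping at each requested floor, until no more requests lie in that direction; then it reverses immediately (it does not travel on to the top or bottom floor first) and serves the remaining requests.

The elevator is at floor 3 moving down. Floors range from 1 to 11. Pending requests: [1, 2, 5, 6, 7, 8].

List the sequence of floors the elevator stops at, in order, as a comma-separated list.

Answer: 2, 1, 5, 6, 7, 8

Derivation:
Current: 3, moving DOWN
Serve below first (descending): [2, 1]
Then reverse, serve above (ascending): [5, 6, 7, 8]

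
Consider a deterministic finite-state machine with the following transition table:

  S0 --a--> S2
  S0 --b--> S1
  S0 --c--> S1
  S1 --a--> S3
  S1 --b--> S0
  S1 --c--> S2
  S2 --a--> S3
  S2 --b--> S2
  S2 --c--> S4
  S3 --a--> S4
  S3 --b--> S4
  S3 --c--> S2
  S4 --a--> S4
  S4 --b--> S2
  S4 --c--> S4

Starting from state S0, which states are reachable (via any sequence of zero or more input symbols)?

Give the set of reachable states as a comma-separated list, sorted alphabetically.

BFS from S0:
  visit S0: S0--a-->S2 (new), S0--b-->S1 (new), S0--c-->S1 (seen)
  visit S2: S2--a-->S3 (new), S2--b-->S2 (seen), S2--c-->S4 (new)
  visit S1: S1--a-->S3 (seen), S1--b-->S0 (seen), S1--c-->S2 (seen)
  visit S3: S3--a-->S4 (seen), S3--b-->S4 (seen), S3--c-->S2 (seen)
  visit S4: S4--a-->S4 (seen), S4--b-->S2 (seen), S4--c-->S4 (seen)

Answer: S0, S1, S2, S3, S4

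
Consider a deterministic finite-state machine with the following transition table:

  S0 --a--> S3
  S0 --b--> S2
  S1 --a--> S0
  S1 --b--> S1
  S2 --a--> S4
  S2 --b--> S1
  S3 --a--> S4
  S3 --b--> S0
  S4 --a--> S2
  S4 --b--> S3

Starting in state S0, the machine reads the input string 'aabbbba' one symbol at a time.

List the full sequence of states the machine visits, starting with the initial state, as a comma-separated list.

Start: S0
  read 'a': S0 --a--> S3
  read 'a': S3 --a--> S4
  read 'b': S4 --b--> S3
  read 'b': S3 --b--> S0
  read 'b': S0 --b--> S2
  read 'b': S2 --b--> S1
  read 'a': S1 --a--> S0

Answer: S0, S3, S4, S3, S0, S2, S1, S0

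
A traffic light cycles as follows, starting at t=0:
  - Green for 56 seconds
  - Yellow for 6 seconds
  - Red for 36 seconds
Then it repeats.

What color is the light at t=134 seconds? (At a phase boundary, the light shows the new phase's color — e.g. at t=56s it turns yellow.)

Answer: green

Derivation:
Cycle length = 56 + 6 + 36 = 98s
t = 134, phase_t = 134 mod 98 = 36
36 < 56 (green end) → GREEN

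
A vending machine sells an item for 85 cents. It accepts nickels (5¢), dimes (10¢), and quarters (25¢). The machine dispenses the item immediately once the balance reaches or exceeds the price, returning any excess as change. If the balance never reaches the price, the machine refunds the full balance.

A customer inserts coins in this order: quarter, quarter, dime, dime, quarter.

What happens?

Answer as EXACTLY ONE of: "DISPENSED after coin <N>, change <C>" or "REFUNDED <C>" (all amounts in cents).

Price: 85¢
Coin 1 (quarter, 25¢): balance = 25¢
Coin 2 (quarter, 25¢): balance = 50¢
Coin 3 (dime, 10¢): balance = 60¢
Coin 4 (dime, 10¢): balance = 70¢
Coin 5 (quarter, 25¢): balance = 95¢
  → balance >= price → DISPENSE, change = 95 - 85 = 10¢

Answer: DISPENSED after coin 5, change 10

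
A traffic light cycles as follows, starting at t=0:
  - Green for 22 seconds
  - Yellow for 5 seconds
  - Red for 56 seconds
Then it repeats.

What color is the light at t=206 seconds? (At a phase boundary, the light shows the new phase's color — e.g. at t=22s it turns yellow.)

Cycle length = 22 + 5 + 56 = 83s
t = 206, phase_t = 206 mod 83 = 40
40 >= 27 → RED

Answer: red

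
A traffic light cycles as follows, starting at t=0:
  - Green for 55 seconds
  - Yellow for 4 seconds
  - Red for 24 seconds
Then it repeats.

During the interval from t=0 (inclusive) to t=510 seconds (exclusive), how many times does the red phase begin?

Cycle = 55+4+24 = 83s
red phase starts at t = k*83 + 59 for k=0,1,2,...
Need k*83+59 < 510 → k < 5.434
k ∈ {0, ..., 5} → 6 starts

Answer: 6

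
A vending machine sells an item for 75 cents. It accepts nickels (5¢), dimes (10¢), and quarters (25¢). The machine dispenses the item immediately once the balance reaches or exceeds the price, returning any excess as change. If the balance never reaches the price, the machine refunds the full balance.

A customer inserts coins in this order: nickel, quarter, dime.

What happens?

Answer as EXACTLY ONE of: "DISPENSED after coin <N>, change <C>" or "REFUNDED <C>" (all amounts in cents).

Price: 75¢
Coin 1 (nickel, 5¢): balance = 5¢
Coin 2 (quarter, 25¢): balance = 30¢
Coin 3 (dime, 10¢): balance = 40¢
All coins inserted, balance 40¢ < price 75¢ → REFUND 40¢

Answer: REFUNDED 40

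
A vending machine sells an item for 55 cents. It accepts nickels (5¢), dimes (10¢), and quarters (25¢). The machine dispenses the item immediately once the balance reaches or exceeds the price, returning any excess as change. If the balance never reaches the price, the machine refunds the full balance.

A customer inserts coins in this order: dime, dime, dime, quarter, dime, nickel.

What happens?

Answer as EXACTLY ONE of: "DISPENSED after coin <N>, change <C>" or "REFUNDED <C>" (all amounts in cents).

Answer: DISPENSED after coin 4, change 0

Derivation:
Price: 55¢
Coin 1 (dime, 10¢): balance = 10¢
Coin 2 (dime, 10¢): balance = 20¢
Coin 3 (dime, 10¢): balance = 30¢
Coin 4 (quarter, 25¢): balance = 55¢
  → balance >= price → DISPENSE, change = 55 - 55 = 0¢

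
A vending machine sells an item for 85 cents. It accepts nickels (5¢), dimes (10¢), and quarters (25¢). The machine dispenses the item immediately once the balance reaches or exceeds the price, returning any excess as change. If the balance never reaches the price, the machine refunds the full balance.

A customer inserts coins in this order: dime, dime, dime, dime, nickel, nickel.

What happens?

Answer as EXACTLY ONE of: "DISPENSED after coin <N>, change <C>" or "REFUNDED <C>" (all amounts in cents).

Price: 85¢
Coin 1 (dime, 10¢): balance = 10¢
Coin 2 (dime, 10¢): balance = 20¢
Coin 3 (dime, 10¢): balance = 30¢
Coin 4 (dime, 10¢): balance = 40¢
Coin 5 (nickel, 5¢): balance = 45¢
Coin 6 (nickel, 5¢): balance = 50¢
All coins inserted, balance 50¢ < price 85¢ → REFUND 50¢

Answer: REFUNDED 50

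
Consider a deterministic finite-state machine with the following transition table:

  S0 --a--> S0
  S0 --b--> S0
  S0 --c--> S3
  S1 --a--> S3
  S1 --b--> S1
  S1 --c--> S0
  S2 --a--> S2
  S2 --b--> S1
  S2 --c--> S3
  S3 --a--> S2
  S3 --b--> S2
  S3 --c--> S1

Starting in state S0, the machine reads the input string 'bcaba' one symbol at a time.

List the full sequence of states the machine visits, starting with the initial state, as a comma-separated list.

Answer: S0, S0, S3, S2, S1, S3

Derivation:
Start: S0
  read 'b': S0 --b--> S0
  read 'c': S0 --c--> S3
  read 'a': S3 --a--> S2
  read 'b': S2 --b--> S1
  read 'a': S1 --a--> S3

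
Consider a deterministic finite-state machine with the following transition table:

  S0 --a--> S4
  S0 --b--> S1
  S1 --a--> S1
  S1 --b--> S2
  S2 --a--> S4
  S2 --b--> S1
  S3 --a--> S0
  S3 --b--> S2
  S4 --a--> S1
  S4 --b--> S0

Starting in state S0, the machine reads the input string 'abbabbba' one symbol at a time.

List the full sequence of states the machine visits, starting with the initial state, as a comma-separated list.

Start: S0
  read 'a': S0 --a--> S4
  read 'b': S4 --b--> S0
  read 'b': S0 --b--> S1
  read 'a': S1 --a--> S1
  read 'b': S1 --b--> S2
  read 'b': S2 --b--> S1
  read 'b': S1 --b--> S2
  read 'a': S2 --a--> S4

Answer: S0, S4, S0, S1, S1, S2, S1, S2, S4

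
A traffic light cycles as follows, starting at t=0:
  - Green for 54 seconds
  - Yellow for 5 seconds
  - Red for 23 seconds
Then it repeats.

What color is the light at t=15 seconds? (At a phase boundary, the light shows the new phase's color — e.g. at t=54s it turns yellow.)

Cycle length = 54 + 5 + 23 = 82s
t = 15, phase_t = 15 mod 82 = 15
15 < 54 (green end) → GREEN

Answer: green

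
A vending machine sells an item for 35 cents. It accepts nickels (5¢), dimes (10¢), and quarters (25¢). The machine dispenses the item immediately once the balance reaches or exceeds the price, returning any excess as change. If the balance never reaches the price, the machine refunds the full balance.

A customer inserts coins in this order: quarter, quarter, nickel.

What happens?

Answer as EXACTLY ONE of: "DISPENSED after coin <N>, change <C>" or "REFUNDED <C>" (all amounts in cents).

Price: 35¢
Coin 1 (quarter, 25¢): balance = 25¢
Coin 2 (quarter, 25¢): balance = 50¢
  → balance >= price → DISPENSE, change = 50 - 35 = 15¢

Answer: DISPENSED after coin 2, change 15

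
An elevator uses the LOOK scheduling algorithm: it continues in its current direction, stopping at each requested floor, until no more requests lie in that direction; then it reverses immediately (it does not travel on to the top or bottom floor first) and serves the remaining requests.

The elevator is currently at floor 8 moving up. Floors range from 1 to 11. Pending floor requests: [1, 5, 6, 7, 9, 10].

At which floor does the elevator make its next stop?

Answer: 9

Derivation:
Current floor: 8, direction: up
Requests above: [9, 10]
Requests below: [1, 5, 6, 7]
Moving up and requests lie above → nearest above is min([9, 10]) = 9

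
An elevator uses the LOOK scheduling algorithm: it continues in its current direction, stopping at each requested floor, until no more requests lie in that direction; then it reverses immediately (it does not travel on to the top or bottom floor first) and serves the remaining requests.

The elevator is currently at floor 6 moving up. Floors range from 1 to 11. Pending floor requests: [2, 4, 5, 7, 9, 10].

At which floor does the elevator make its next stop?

Answer: 7

Derivation:
Current floor: 6, direction: up
Requests above: [7, 9, 10]
Requests below: [2, 4, 5]
Moving up and requests lie above → nearest above is min([7, 9, 10]) = 7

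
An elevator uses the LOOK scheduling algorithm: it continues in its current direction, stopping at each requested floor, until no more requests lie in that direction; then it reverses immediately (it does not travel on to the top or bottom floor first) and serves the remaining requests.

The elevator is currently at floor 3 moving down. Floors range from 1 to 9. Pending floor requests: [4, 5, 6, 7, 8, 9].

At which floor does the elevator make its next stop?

Current floor: 3, direction: down
Requests above: [4, 5, 6, 7, 8, 9]
Requests below: []
Moving down but no requests below → reverse; nearest above is min([4, 5, 6, 7, 8, 9]) = 4

Answer: 4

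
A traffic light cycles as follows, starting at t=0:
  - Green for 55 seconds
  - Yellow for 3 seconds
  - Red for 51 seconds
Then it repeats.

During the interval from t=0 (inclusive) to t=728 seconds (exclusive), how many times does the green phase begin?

Answer: 7

Derivation:
Cycle = 55+3+51 = 109s
green phase starts at t = k*109 + 0 for k=0,1,2,...
Need k*109+0 < 728 → k < 6.679
k ∈ {0, ..., 6} → 7 starts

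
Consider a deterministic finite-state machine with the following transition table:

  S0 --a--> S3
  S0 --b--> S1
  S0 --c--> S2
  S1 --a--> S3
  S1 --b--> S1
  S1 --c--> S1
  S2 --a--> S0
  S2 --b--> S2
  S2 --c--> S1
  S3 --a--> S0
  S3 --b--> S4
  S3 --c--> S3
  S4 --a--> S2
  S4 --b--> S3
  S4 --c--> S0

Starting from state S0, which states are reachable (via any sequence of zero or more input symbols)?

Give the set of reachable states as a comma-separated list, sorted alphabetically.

BFS from S0:
  visit S0: S0--a-->S3 (new), S0--b-->S1 (new), S0--c-->S2 (new)
  visit S3: S3--a-->S0 (seen), S3--b-->S4 (new), S3--c-->S3 (seen)
  visit S1: S1--a-->S3 (seen), S1--b-->S1 (seen), S1--c-->S1 (seen)
  visit S2: S2--a-->S0 (seen), S2--b-->S2 (seen), S2--c-->S1 (seen)
  visit S4: S4--a-->S2 (seen), S4--b-->S3 (seen), S4--c-->S0 (seen)

Answer: S0, S1, S2, S3, S4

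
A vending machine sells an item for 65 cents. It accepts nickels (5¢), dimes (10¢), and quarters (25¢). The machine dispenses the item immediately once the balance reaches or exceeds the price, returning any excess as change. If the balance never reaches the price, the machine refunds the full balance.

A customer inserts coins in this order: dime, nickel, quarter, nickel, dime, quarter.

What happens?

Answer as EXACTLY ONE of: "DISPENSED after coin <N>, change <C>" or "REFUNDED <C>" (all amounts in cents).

Price: 65¢
Coin 1 (dime, 10¢): balance = 10¢
Coin 2 (nickel, 5¢): balance = 15¢
Coin 3 (quarter, 25¢): balance = 40¢
Coin 4 (nickel, 5¢): balance = 45¢
Coin 5 (dime, 10¢): balance = 55¢
Coin 6 (quarter, 25¢): balance = 80¢
  → balance >= price → DISPENSE, change = 80 - 65 = 15¢

Answer: DISPENSED after coin 6, change 15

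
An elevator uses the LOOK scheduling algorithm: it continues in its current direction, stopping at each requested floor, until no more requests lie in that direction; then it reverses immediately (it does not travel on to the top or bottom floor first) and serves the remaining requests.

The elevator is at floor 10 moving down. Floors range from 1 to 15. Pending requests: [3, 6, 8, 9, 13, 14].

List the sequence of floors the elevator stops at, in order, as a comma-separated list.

Current: 10, moving DOWN
Serve below first (descending): [9, 8, 6, 3]
Then reverse, serve above (ascending): [13, 14]

Answer: 9, 8, 6, 3, 13, 14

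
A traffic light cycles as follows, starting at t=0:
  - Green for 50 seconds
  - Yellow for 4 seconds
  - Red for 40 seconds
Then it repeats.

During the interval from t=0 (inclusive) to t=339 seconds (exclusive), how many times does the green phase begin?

Answer: 4

Derivation:
Cycle = 50+4+40 = 94s
green phase starts at t = k*94 + 0 for k=0,1,2,...
Need k*94+0 < 339 → k < 3.606
k ∈ {0, ..., 3} → 4 starts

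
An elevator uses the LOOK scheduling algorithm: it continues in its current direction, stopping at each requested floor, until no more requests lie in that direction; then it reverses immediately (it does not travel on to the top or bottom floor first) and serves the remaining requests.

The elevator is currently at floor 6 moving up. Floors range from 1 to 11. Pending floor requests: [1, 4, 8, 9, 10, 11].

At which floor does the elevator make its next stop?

Current floor: 6, direction: up
Requests above: [8, 9, 10, 11]
Requests below: [1, 4]
Moving up and requests lie above → nearest above is min([8, 9, 10, 11]) = 8

Answer: 8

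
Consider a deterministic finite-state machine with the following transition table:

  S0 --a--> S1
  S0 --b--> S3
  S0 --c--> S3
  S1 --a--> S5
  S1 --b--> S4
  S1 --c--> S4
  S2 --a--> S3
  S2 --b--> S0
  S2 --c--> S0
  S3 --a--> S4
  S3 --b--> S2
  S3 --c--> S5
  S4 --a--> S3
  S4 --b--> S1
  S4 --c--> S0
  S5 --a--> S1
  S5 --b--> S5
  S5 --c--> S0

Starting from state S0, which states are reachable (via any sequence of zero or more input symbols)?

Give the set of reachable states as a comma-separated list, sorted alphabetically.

BFS from S0:
  visit S0: S0--a-->S1 (new), S0--b-->S3 (new), S0--c-->S3 (seen)
  visit S1: S1--a-->S5 (new), S1--b-->S4 (new), S1--c-->S4 (seen)
  visit S3: S3--a-->S4 (seen), S3--b-->S2 (new), S3--c-->S5 (seen)
  visit S5: S5--a-->S1 (seen), S5--b-->S5 (seen), S5--c-->S0 (seen)
  visit S4: S4--a-->S3 (seen), S4--b-->S1 (seen), S4--c-->S0 (seen)
  visit S2: S2--a-->S3 (seen), S2--b-->S0 (seen), S2--c-->S0 (seen)

Answer: S0, S1, S2, S3, S4, S5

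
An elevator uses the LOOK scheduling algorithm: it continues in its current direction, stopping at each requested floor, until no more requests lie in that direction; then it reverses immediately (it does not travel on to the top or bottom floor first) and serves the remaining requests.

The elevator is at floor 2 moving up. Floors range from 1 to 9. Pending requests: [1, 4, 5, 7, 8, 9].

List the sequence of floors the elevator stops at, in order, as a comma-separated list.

Current: 2, moving UP
Serve above first (ascending): [4, 5, 7, 8, 9]
Then reverse, serve below (descending): [1]

Answer: 4, 5, 7, 8, 9, 1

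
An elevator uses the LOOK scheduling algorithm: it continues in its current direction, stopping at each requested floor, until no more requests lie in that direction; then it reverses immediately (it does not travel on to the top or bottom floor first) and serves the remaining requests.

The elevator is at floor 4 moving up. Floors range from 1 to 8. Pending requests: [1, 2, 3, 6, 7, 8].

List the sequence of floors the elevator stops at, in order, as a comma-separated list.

Current: 4, moving UP
Serve above first (ascending): [6, 7, 8]
Then reverse, serve below (descending): [3, 2, 1]

Answer: 6, 7, 8, 3, 2, 1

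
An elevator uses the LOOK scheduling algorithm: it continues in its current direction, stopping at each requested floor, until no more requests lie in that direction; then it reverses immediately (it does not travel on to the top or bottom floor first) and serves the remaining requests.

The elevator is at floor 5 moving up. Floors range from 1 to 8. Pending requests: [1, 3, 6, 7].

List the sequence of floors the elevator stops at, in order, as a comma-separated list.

Current: 5, moving UP
Serve above first (ascending): [6, 7]
Then reverse, serve below (descending): [3, 1]

Answer: 6, 7, 3, 1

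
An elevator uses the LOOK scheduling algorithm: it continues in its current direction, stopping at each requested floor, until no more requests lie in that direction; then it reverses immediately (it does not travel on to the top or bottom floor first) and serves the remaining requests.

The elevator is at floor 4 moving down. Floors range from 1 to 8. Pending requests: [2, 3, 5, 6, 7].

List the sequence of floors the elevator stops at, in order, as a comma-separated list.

Answer: 3, 2, 5, 6, 7

Derivation:
Current: 4, moving DOWN
Serve below first (descending): [3, 2]
Then reverse, serve above (ascending): [5, 6, 7]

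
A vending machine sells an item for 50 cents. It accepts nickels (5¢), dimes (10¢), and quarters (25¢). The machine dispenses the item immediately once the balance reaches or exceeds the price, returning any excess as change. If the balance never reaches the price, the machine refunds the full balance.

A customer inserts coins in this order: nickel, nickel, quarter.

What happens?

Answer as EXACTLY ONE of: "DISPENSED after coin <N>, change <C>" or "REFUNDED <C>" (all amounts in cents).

Price: 50¢
Coin 1 (nickel, 5¢): balance = 5¢
Coin 2 (nickel, 5¢): balance = 10¢
Coin 3 (quarter, 25¢): balance = 35¢
All coins inserted, balance 35¢ < price 50¢ → REFUND 35¢

Answer: REFUNDED 35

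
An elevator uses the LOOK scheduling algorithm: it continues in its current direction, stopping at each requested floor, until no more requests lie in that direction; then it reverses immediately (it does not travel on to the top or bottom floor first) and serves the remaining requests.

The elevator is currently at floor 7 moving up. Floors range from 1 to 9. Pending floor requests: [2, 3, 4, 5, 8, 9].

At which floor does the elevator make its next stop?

Current floor: 7, direction: up
Requests above: [8, 9]
Requests below: [2, 3, 4, 5]
Moving up and requests lie above → nearest above is min([8, 9]) = 8

Answer: 8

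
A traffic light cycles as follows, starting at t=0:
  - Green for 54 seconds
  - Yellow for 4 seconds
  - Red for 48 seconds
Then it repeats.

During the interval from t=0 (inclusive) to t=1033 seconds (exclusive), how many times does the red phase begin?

Answer: 10

Derivation:
Cycle = 54+4+48 = 106s
red phase starts at t = k*106 + 58 for k=0,1,2,...
Need k*106+58 < 1033 → k < 9.198
k ∈ {0, ..., 9} → 10 starts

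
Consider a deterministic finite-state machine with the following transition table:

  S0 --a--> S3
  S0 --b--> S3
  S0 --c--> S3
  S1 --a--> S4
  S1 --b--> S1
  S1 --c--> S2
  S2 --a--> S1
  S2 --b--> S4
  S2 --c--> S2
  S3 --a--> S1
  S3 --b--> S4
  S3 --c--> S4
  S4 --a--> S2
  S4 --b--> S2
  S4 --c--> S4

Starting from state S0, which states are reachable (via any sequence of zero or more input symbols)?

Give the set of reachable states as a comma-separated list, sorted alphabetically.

Answer: S0, S1, S2, S3, S4

Derivation:
BFS from S0:
  visit S0: S0--a-->S3 (new), S0--b-->S3 (seen), S0--c-->S3 (seen)
  visit S3: S3--a-->S1 (new), S3--b-->S4 (new), S3--c-->S4 (seen)
  visit S1: S1--a-->S4 (seen), S1--b-->S1 (seen), S1--c-->S2 (new)
  visit S4: S4--a-->S2 (seen), S4--b-->S2 (seen), S4--c-->S4 (seen)
  visit S2: S2--a-->S1 (seen), S2--b-->S4 (seen), S2--c-->S2 (seen)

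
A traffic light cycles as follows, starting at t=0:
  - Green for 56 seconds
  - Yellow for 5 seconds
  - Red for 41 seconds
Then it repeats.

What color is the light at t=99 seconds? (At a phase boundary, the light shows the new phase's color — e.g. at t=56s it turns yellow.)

Cycle length = 56 + 5 + 41 = 102s
t = 99, phase_t = 99 mod 102 = 99
99 >= 61 → RED

Answer: red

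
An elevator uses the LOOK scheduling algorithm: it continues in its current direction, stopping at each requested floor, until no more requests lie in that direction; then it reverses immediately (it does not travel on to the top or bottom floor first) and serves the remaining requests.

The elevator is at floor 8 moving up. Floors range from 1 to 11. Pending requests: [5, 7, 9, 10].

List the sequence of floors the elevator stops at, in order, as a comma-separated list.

Answer: 9, 10, 7, 5

Derivation:
Current: 8, moving UP
Serve above first (ascending): [9, 10]
Then reverse, serve below (descending): [7, 5]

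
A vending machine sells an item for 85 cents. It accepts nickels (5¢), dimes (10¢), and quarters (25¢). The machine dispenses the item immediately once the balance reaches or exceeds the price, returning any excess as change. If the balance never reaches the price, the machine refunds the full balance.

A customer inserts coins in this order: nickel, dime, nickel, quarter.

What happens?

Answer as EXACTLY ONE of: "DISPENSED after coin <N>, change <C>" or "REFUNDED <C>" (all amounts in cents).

Answer: REFUNDED 45

Derivation:
Price: 85¢
Coin 1 (nickel, 5¢): balance = 5¢
Coin 2 (dime, 10¢): balance = 15¢
Coin 3 (nickel, 5¢): balance = 20¢
Coin 4 (quarter, 25¢): balance = 45¢
All coins inserted, balance 45¢ < price 85¢ → REFUND 45¢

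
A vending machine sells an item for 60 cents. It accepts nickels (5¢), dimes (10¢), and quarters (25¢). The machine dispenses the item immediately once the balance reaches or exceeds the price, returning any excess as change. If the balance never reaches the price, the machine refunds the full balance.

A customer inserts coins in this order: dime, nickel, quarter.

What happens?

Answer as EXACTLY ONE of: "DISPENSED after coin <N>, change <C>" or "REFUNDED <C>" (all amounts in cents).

Price: 60¢
Coin 1 (dime, 10¢): balance = 10¢
Coin 2 (nickel, 5¢): balance = 15¢
Coin 3 (quarter, 25¢): balance = 40¢
All coins inserted, balance 40¢ < price 60¢ → REFUND 40¢

Answer: REFUNDED 40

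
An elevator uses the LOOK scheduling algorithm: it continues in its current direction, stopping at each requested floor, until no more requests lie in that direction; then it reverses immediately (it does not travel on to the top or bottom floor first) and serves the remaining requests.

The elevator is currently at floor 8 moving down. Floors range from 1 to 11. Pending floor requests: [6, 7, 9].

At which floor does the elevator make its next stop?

Current floor: 8, direction: down
Requests above: [9]
Requests below: [6, 7]
Moving down and requests lie below → nearest below is max([6, 7]) = 7

Answer: 7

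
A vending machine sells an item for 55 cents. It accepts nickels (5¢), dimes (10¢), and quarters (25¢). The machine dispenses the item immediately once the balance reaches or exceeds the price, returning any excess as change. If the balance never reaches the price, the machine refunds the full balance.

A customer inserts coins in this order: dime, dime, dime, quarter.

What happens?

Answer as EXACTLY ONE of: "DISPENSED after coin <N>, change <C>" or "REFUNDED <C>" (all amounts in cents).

Answer: DISPENSED after coin 4, change 0

Derivation:
Price: 55¢
Coin 1 (dime, 10¢): balance = 10¢
Coin 2 (dime, 10¢): balance = 20¢
Coin 3 (dime, 10¢): balance = 30¢
Coin 4 (quarter, 25¢): balance = 55¢
  → balance >= price → DISPENSE, change = 55 - 55 = 0¢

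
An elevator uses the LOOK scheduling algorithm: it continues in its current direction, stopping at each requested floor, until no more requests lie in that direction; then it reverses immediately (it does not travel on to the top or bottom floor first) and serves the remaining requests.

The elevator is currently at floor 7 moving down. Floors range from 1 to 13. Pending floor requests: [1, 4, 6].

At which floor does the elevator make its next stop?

Current floor: 7, direction: down
Requests above: []
Requests below: [1, 4, 6]
Moving down and requests lie below → nearest below is max([1, 4, 6]) = 6

Answer: 6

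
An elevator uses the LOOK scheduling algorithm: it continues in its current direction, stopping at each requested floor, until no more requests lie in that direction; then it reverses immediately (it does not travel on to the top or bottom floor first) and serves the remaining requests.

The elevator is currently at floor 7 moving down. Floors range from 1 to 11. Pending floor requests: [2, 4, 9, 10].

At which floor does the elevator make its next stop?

Answer: 4

Derivation:
Current floor: 7, direction: down
Requests above: [9, 10]
Requests below: [2, 4]
Moving down and requests lie below → nearest below is max([2, 4]) = 4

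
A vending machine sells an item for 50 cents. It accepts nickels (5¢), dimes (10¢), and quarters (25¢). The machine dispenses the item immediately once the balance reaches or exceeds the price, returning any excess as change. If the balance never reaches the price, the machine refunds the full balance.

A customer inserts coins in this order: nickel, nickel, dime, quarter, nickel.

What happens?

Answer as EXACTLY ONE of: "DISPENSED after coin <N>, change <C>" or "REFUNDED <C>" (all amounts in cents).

Answer: DISPENSED after coin 5, change 0

Derivation:
Price: 50¢
Coin 1 (nickel, 5¢): balance = 5¢
Coin 2 (nickel, 5¢): balance = 10¢
Coin 3 (dime, 10¢): balance = 20¢
Coin 4 (quarter, 25¢): balance = 45¢
Coin 5 (nickel, 5¢): balance = 50¢
  → balance >= price → DISPENSE, change = 50 - 50 = 0¢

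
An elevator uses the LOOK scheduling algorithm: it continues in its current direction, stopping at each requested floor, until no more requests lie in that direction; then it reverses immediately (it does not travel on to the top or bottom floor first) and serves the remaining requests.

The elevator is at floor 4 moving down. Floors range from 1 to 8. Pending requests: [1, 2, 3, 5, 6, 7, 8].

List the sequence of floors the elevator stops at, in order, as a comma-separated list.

Current: 4, moving DOWN
Serve below first (descending): [3, 2, 1]
Then reverse, serve above (ascending): [5, 6, 7, 8]

Answer: 3, 2, 1, 5, 6, 7, 8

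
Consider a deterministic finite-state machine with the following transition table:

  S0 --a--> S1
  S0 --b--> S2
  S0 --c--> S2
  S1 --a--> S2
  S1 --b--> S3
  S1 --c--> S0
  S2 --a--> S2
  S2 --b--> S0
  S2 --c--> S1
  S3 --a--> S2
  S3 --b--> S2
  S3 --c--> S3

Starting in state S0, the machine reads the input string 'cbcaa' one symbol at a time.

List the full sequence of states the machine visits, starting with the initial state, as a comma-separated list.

Start: S0
  read 'c': S0 --c--> S2
  read 'b': S2 --b--> S0
  read 'c': S0 --c--> S2
  read 'a': S2 --a--> S2
  read 'a': S2 --a--> S2

Answer: S0, S2, S0, S2, S2, S2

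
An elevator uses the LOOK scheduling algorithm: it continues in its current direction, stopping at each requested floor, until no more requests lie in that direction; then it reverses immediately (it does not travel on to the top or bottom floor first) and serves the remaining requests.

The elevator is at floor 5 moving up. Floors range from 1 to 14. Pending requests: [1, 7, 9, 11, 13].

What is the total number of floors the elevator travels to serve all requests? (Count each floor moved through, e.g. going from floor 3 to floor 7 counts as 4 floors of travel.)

Start at floor 5 moving up, LOOK stop order: [7, 9, 11, 13, 1]
  5 → 7: |7-5| = 2, total = 2
  7 → 9: |9-7| = 2, total = 4
  9 → 11: |11-9| = 2, total = 6
  11 → 13: |13-11| = 2, total = 8
  13 → 1: |1-13| = 12, total = 20

Answer: 20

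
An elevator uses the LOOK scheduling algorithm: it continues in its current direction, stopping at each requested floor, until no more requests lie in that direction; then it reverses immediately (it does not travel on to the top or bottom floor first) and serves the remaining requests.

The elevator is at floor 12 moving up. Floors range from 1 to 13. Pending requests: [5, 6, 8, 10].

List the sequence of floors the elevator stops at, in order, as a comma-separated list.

Answer: 10, 8, 6, 5

Derivation:
Current: 12, moving UP
Serve above first (ascending): []
Then reverse, serve below (descending): [10, 8, 6, 5]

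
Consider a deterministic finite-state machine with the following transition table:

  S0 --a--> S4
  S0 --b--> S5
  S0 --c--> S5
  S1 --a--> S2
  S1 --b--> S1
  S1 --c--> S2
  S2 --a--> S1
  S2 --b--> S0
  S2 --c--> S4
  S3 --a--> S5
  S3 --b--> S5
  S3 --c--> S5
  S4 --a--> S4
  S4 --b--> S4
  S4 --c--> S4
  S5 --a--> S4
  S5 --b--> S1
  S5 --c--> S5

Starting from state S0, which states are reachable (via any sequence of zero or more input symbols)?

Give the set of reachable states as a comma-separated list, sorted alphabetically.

BFS from S0:
  visit S0: S0--a-->S4 (new), S0--b-->S5 (new), S0--c-->S5 (seen)
  visit S4: S4--a-->S4 (seen), S4--b-->S4 (seen), S4--c-->S4 (seen)
  visit S5: S5--a-->S4 (seen), S5--b-->S1 (new), S5--c-->S5 (seen)
  visit S1: S1--a-->S2 (new), S1--b-->S1 (seen), S1--c-->S2 (seen)
  visit S2: S2--a-->S1 (seen), S2--b-->S0 (seen), S2--c-->S4 (seen)

Answer: S0, S1, S2, S4, S5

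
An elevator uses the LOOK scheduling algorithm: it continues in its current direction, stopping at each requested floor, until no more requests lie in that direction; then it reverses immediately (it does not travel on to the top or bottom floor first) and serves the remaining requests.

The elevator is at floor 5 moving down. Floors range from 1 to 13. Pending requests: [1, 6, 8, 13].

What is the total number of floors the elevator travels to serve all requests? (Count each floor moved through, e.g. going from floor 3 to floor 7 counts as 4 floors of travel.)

Answer: 16

Derivation:
Start at floor 5 moving down, LOOK stop order: [1, 6, 8, 13]
  5 → 1: |1-5| = 4, total = 4
  1 → 6: |6-1| = 5, total = 9
  6 → 8: |8-6| = 2, total = 11
  8 → 13: |13-8| = 5, total = 16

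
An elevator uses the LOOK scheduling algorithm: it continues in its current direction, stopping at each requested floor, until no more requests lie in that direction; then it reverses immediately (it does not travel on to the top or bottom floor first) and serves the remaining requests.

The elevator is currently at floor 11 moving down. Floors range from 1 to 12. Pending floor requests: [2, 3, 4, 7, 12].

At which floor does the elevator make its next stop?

Answer: 7

Derivation:
Current floor: 11, direction: down
Requests above: [12]
Requests below: [2, 3, 4, 7]
Moving down and requests lie below → nearest below is max([2, 3, 4, 7]) = 7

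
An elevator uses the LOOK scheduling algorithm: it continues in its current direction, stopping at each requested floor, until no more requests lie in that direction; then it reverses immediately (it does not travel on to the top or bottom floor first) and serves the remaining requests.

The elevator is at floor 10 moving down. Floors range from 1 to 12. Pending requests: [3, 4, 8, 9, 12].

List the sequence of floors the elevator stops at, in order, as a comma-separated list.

Current: 10, moving DOWN
Serve below first (descending): [9, 8, 4, 3]
Then reverse, serve above (ascending): [12]

Answer: 9, 8, 4, 3, 12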